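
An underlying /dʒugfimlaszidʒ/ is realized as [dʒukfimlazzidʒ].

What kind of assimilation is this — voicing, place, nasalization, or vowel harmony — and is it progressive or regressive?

/g/→[k] /s/→[z].
Each target copies a feature from the following segment, so the direction is regressive.

voicing assimilation, regressive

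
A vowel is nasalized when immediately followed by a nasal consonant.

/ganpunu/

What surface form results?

[gãnpũnu]

/a/ before nasal /n/ → [ã]
/u/ before nasal /n/ → [ũ]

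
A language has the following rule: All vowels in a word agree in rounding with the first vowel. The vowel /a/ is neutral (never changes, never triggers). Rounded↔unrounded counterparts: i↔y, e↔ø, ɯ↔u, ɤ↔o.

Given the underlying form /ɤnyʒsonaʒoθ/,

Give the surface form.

/y/ harmonizes with /ɤ/ ([-round]) → [i]
/o/ harmonizes with /ɤ/ ([-round]) → [ɤ]
/o/ harmonizes with /ɤ/ ([-round]) → [ɤ]

[ɤniʒsɤnaʒɤθ]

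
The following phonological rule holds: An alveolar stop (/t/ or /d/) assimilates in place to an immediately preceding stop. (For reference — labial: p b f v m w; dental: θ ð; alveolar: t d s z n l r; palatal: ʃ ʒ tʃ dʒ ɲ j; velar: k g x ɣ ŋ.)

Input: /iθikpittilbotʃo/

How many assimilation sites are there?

No segment meets the rule's conditions.

0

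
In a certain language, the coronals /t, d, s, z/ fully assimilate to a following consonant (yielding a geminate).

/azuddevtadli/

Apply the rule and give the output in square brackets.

[azuddevtalli]

/d/ before /l/ → [l] (total assimilation)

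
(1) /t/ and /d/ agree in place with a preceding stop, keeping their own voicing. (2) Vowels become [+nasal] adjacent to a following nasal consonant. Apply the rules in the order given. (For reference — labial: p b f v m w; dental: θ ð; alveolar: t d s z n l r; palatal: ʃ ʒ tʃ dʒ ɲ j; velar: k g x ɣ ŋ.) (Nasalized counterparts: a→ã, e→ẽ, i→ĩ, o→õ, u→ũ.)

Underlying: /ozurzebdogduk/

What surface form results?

[ozurzebbogguk]

Rule 1: /d/ after /b/ (labial) → [b]
Rule 1: /d/ after /g/ (velar) → [g]
After rule 1: ozurzebbogguk
Rule 2: no segment meets the rule's conditions; no change.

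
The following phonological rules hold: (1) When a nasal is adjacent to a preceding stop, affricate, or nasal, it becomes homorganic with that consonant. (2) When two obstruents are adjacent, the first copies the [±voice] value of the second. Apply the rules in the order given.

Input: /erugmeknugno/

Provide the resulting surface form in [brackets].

[erugŋekŋugŋo]

Rule 1: /m/ after /g/ (velar) → [ŋ]
Rule 1: /n/ after /k/ (velar) → [ŋ]
Rule 1: /n/ after /g/ (velar) → [ŋ]
After rule 1: erugŋekŋugŋo
Rule 2: no segment meets the rule's conditions; no change.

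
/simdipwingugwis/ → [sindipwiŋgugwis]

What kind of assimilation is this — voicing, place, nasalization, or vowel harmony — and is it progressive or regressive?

place assimilation, regressive

/m/→[n] /n/→[ŋ].
Each target copies a feature from the following segment, so the direction is regressive.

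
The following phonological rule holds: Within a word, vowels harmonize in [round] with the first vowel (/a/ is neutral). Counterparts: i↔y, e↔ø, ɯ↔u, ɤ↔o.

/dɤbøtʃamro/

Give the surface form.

[dɤbetʃamrɤ]

/ø/ harmonizes with /ɤ/ ([-round]) → [e]
/o/ harmonizes with /ɤ/ ([-round]) → [ɤ]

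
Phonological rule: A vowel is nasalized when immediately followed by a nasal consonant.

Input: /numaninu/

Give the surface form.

[nũmãnĩnu]

/u/ before nasal /m/ → [ũ]
/a/ before nasal /n/ → [ã]
/i/ before nasal /n/ → [ĩ]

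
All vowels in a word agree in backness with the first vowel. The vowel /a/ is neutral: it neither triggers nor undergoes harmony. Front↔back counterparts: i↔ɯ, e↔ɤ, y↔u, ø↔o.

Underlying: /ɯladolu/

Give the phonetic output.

[ɯladolu]

no segment meets the rule's conditions; no change.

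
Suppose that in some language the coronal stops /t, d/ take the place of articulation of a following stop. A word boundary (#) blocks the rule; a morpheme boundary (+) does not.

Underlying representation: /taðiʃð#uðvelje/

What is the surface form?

[taðiʃð#uðvelje]

no segment meets the rule's conditions; no change.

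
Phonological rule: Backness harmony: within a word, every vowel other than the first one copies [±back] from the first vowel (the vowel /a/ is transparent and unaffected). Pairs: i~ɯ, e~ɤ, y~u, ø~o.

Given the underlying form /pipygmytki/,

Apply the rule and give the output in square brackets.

no segment meets the rule's conditions; no change.

[pipygmytki]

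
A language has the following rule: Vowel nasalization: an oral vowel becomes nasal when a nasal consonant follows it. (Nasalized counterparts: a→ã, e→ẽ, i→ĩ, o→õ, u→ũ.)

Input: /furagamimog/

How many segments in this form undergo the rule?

/a/ before nasal /m/ → [ã]
/i/ before nasal /m/ → [ĩ]
2 segments change.

2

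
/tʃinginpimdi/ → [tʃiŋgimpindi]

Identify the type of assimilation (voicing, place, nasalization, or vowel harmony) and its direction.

place assimilation, regressive

/n/→[ŋ] /n/→[m] /m/→[n].
Each target copies a feature from the following segment, so the direction is regressive.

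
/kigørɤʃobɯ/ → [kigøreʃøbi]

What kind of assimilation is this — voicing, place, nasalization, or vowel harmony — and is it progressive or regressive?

vowel harmony, progressive

/ɤ/→[e] /o/→[ø] /ɯ/→[i].
Vowels agree with the first vowel, so the harmony is progressive.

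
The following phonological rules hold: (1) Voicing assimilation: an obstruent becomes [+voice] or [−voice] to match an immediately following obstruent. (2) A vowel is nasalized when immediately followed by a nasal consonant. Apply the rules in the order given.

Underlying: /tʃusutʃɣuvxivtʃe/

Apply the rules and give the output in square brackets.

[tʃusudʒɣufxiftʃe]

Rule 1: /tʃ/ before /ɣ/ (voiced) → [dʒ]
Rule 1: /v/ before /x/ (voiceless) → [f]
Rule 1: /v/ before /tʃ/ (voiceless) → [f]
After rule 1: tʃusudʒɣufxiftʃe
Rule 2: no segment meets the rule's conditions; no change.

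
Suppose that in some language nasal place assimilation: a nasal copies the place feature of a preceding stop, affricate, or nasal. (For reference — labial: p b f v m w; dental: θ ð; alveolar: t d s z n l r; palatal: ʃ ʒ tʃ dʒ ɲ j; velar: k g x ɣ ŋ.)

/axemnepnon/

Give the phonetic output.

[axemmepmon]

/n/ after /m/ (labial) → [m]
/n/ after /p/ (labial) → [m]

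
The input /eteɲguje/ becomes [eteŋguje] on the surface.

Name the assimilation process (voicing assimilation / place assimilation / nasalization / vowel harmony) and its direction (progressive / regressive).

/ɲ/→[ŋ].
Each target copies a feature from the following segment, so the direction is regressive.

place assimilation, regressive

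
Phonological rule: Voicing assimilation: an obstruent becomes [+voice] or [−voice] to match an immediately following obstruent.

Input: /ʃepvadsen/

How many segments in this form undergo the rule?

2

/p/ before /v/ (voiced) → [b]
/d/ before /s/ (voiceless) → [t]
2 segments change.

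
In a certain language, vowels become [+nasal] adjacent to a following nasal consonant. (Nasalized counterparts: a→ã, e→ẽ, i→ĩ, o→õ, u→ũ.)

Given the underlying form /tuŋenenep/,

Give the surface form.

/u/ before nasal /ŋ/ → [ũ]
/e/ before nasal /n/ → [ẽ]
/e/ before nasal /n/ → [ẽ]

[tũŋẽnẽnep]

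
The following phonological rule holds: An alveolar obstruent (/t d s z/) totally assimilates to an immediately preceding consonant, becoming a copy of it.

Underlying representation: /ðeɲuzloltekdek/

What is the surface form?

/t/ after /l/ → [l] (total assimilation)
/d/ after /k/ → [k] (total assimilation)

[ðeɲuzlollekkek]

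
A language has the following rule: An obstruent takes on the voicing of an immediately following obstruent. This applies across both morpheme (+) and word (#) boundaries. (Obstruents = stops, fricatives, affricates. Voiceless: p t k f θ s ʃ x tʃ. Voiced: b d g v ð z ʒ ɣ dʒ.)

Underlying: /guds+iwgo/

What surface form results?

[guts+iwgo]

/d/ before /s/ (voiceless) → [t]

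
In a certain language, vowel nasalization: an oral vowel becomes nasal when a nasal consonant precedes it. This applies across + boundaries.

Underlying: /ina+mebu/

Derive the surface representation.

[inã+mẽbu]

/a/ after nasal /n/ → [ã]
/e/ after nasal /m/ → [ẽ]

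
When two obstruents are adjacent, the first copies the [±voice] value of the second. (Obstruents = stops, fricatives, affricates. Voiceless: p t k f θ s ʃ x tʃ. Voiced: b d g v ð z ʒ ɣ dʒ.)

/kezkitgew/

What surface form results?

/z/ before /k/ (voiceless) → [s]
/t/ before /g/ (voiced) → [d]

[keskidgew]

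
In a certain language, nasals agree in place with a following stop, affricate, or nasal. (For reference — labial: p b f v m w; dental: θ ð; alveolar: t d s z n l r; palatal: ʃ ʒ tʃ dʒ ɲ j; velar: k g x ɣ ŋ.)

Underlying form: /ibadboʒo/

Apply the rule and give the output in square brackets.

no segment meets the rule's conditions; no change.

[ibadboʒo]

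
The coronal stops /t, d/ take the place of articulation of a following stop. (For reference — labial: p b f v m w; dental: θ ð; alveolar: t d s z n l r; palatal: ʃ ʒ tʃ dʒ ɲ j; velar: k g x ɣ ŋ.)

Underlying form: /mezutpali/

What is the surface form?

/t/ before /p/ (labial) → [p]

[mezuppali]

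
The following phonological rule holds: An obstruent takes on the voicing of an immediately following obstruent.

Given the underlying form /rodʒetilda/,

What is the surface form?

no segment meets the rule's conditions; no change.

[rodʒetilda]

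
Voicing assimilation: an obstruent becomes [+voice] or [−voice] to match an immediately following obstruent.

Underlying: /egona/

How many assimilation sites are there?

No segment meets the rule's conditions.

0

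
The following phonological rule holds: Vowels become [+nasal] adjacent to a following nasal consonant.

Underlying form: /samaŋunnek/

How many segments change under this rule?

/a/ before nasal /m/ → [ã]
/a/ before nasal /ŋ/ → [ã]
/u/ before nasal /n/ → [ũ]
3 segments change.

3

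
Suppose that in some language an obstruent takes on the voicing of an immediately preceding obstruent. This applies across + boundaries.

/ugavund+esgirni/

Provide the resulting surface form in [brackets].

[ugavund+eskirni]

/g/ after /s/ (voiceless) → [k]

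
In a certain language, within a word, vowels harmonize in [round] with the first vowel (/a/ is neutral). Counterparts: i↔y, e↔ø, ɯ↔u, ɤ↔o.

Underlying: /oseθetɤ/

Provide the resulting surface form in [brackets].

[osøθøto]

/e/ harmonizes with /o/ ([+round]) → [ø]
/e/ harmonizes with /o/ ([+round]) → [ø]
/ɤ/ harmonizes with /o/ ([+round]) → [o]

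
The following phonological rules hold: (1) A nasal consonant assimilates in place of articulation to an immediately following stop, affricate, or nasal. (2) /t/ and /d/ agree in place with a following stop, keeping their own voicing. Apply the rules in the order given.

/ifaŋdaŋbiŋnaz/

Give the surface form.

[ifandambinnaz]

Rule 1: /ŋ/ before /d/ (alveolar) → [n]
Rule 1: /ŋ/ before /b/ (labial) → [m]
Rule 1: /ŋ/ before /n/ (alveolar) → [n]
After rule 1: ifandambinnaz
Rule 2: no segment meets the rule's conditions; no change.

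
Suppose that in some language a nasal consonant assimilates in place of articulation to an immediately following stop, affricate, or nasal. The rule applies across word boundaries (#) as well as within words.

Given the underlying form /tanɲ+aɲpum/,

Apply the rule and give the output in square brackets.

[taɲɲ+ampum]

/n/ before /ɲ/ (palatal) → [ɲ]
/ɲ/ before /p/ (labial) → [m]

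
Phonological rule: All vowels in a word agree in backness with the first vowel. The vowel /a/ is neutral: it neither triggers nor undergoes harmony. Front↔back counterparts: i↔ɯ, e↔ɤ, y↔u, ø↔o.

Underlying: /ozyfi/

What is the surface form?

/y/ harmonizes with /o/ ([+back]) → [u]
/i/ harmonizes with /o/ ([+back]) → [ɯ]

[ozufɯ]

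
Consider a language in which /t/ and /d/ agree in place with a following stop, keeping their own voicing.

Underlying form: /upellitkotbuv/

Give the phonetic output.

/t/ before /k/ (velar) → [k]
/t/ before /b/ (labial) → [p]

[upellikkopbuv]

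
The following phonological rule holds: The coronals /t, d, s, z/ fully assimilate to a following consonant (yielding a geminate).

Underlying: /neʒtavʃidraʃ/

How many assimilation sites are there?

1

/d/ before /r/ → [r] (total assimilation)
1 segment changes.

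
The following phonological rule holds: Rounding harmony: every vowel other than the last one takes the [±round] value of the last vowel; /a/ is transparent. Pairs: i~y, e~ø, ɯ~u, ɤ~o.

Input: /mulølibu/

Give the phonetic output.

[mulølybu]

/i/ harmonizes with /u/ ([+round]) → [y]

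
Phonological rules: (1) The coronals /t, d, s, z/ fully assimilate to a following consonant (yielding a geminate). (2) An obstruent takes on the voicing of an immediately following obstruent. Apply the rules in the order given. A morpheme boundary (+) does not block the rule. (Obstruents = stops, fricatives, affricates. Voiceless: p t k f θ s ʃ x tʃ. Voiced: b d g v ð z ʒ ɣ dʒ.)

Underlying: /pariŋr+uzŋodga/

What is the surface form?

Rule 1: /z/ before /ŋ/ → [ŋ] (total assimilation)
Rule 1: /d/ before /g/ → [g] (total assimilation)
After rule 1: pariŋr+uŋŋogga
Rule 2: no segment meets the rule's conditions; no change.

[pariŋr+uŋŋogga]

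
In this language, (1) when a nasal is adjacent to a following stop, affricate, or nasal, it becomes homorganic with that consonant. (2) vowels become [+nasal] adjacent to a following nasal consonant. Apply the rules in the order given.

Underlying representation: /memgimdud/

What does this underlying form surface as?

Rule 1: /m/ before /g/ (velar) → [ŋ]
Rule 1: /m/ before /d/ (alveolar) → [n]
After rule 1: meŋgindud
Rule 2: /e/ before nasal /ŋ/ → [ẽ]
Rule 2: /i/ before nasal /n/ → [ĩ]

[mẽŋgĩndud]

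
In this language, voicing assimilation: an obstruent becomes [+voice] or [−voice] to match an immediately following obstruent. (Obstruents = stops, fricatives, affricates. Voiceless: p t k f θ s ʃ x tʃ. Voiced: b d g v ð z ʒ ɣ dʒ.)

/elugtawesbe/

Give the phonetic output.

[eluktawezbe]

/g/ before /t/ (voiceless) → [k]
/s/ before /b/ (voiced) → [z]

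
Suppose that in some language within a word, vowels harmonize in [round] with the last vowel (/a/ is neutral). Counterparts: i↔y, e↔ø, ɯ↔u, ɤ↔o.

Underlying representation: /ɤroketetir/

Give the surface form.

/o/ harmonizes with /i/ ([-round]) → [ɤ]

[ɤrɤketetir]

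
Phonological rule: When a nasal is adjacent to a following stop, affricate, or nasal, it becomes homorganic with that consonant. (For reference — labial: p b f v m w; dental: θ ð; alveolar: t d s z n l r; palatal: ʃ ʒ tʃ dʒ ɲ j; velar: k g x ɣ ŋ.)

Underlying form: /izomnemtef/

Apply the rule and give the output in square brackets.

[izonnentef]

/m/ before /n/ (alveolar) → [n]
/m/ before /t/ (alveolar) → [n]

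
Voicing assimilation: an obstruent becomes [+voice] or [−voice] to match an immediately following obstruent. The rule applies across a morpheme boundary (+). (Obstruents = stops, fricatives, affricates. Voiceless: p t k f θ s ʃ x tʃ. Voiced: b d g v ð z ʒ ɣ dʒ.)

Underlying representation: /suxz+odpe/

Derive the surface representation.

[suɣz+otpe]

/x/ before /z/ (voiced) → [ɣ]
/d/ before /p/ (voiceless) → [t]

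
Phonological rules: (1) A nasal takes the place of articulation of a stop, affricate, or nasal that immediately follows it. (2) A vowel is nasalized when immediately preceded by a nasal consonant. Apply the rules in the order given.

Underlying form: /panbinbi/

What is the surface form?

[pambimbi]

Rule 1: /n/ before /b/ (labial) → [m]
Rule 1: /n/ before /b/ (labial) → [m]
After rule 1: pambimbi
Rule 2: no segment meets the rule's conditions; no change.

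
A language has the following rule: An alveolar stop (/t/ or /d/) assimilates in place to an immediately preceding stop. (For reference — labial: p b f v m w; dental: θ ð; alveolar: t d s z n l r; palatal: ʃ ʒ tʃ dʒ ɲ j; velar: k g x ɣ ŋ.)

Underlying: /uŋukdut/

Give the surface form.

/d/ after /k/ (velar) → [g]

[uŋukgut]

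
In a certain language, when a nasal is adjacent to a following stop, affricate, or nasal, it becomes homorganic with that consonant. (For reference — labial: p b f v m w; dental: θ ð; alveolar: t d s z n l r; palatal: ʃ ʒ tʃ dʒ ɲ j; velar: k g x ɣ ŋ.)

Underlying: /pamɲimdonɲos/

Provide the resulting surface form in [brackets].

/m/ before /ɲ/ (palatal) → [ɲ]
/m/ before /d/ (alveolar) → [n]
/n/ before /ɲ/ (palatal) → [ɲ]

[paɲɲindoɲɲos]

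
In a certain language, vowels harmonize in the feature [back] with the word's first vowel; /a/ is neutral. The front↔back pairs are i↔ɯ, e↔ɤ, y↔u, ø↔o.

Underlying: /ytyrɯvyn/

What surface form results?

/ɯ/ harmonizes with /y/ ([-back]) → [i]

[ytyrivyn]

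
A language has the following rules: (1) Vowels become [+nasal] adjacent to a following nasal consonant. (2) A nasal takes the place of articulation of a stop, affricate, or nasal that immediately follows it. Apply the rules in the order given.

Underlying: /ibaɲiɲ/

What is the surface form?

[ibãɲĩɲ]

Rule 1: /a/ before nasal /ɲ/ → [ã]
Rule 1: /i/ before nasal /ɲ/ → [ĩ]
After rule 1: ibãɲĩɲ
Rule 2: no segment meets the rule's conditions; no change.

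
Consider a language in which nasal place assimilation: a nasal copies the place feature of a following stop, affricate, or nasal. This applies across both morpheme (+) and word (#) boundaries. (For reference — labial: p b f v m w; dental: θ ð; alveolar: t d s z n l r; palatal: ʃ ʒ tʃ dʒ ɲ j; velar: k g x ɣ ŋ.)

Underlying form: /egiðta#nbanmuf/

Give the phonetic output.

[egiðta#mbammuf]

/n/ before /b/ (labial) → [m]
/n/ before /m/ (labial) → [m]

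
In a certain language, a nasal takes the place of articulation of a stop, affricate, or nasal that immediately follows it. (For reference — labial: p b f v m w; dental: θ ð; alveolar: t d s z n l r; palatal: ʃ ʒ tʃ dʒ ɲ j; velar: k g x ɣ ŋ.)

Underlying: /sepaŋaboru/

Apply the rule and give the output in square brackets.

[sepaŋaboru]

no segment meets the rule's conditions; no change.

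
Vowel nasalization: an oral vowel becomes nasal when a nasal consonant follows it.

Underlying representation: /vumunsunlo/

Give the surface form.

[vũmũnsũnlo]

/u/ before nasal /m/ → [ũ]
/u/ before nasal /n/ → [ũ]
/u/ before nasal /n/ → [ũ]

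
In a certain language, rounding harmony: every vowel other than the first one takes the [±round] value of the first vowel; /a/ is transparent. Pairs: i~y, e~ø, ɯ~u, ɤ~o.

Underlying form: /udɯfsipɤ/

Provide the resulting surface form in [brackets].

/ɯ/ harmonizes with /u/ ([+round]) → [u]
/i/ harmonizes with /u/ ([+round]) → [y]
/ɤ/ harmonizes with /u/ ([+round]) → [o]

[udufsypo]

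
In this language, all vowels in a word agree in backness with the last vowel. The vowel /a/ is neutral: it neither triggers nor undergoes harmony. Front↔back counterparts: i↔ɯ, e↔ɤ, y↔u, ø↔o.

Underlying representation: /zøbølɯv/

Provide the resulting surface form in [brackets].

[zobolɯv]

/ø/ harmonizes with /ɯ/ ([+back]) → [o]
/ø/ harmonizes with /ɯ/ ([+back]) → [o]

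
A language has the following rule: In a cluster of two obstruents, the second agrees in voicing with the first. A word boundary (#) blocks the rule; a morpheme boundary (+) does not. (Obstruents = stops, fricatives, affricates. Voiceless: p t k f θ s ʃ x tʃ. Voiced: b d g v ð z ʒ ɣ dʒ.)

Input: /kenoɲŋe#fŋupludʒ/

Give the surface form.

no segment meets the rule's conditions; no change.

[kenoɲŋe#fŋupludʒ]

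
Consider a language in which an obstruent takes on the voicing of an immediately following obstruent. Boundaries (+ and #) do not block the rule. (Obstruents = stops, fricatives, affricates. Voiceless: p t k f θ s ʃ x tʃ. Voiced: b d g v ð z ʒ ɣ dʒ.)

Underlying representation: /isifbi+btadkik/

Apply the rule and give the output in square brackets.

[isivbi+ptatkik]

/f/ before /b/ (voiced) → [v]
/b/ before /t/ (voiceless) → [p]
/d/ before /k/ (voiceless) → [t]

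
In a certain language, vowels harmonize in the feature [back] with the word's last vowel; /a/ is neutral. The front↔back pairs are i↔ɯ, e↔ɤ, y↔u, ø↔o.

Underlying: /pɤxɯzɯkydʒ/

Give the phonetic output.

[pexizikydʒ]

/ɤ/ harmonizes with /y/ ([-back]) → [e]
/ɯ/ harmonizes with /y/ ([-back]) → [i]
/ɯ/ harmonizes with /y/ ([-back]) → [i]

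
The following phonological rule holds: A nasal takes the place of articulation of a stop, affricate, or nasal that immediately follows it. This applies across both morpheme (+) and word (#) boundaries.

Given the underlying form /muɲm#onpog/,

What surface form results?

/ɲ/ before /m/ (labial) → [m]
/n/ before /p/ (labial) → [m]

[mumm#ompog]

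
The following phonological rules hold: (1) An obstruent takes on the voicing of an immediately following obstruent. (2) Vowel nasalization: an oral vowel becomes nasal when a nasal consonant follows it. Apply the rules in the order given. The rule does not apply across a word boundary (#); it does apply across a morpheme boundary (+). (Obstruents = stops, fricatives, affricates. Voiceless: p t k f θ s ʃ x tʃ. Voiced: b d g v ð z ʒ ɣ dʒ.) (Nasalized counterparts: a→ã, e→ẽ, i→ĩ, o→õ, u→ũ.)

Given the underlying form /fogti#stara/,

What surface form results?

Rule 1: /g/ before /t/ (voiceless) → [k]
After rule 1: fokti#stara
Rule 2: no segment meets the rule's conditions; no change.

[fokti#stara]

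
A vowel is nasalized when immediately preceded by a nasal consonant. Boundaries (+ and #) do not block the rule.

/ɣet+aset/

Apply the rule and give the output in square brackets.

no segment meets the rule's conditions; no change.

[ɣet+aset]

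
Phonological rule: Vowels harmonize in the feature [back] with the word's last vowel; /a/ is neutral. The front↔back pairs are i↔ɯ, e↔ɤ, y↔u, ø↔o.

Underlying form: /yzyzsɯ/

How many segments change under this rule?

/y/ harmonizes with /ɯ/ ([+back]) → [u]
/y/ harmonizes with /ɯ/ ([+back]) → [u]
2 segments change.

2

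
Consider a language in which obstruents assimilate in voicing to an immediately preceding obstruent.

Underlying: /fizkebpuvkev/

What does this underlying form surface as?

/k/ after /z/ (voiced) → [g]
/p/ after /b/ (voiced) → [b]
/k/ after /v/ (voiced) → [g]

[fizgebbuvgev]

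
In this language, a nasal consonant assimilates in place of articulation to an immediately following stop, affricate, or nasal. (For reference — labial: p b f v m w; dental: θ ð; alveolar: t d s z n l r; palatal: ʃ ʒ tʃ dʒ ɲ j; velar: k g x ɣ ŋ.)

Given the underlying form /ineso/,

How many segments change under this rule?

No segment meets the rule's conditions.

0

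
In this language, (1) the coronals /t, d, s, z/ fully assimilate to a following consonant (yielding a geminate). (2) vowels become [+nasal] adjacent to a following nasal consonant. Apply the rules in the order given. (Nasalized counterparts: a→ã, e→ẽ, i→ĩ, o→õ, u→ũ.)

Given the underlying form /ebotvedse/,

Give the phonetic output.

Rule 1: /t/ before /v/ → [v] (total assimilation)
Rule 1: /d/ before /s/ → [s] (total assimilation)
After rule 1: ebovvesse
Rule 2: no segment meets the rule's conditions; no change.

[ebovvesse]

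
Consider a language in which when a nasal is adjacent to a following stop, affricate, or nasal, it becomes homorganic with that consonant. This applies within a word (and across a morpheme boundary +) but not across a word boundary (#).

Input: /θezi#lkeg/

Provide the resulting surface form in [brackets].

no segment meets the rule's conditions; no change.

[θezi#lkeg]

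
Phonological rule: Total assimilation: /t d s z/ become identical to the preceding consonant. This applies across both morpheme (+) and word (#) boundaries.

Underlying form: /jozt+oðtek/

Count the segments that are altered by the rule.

2

/t/ after /z/ → [z] (total assimilation)
/t/ after /ð/ → [ð] (total assimilation)
2 segments change.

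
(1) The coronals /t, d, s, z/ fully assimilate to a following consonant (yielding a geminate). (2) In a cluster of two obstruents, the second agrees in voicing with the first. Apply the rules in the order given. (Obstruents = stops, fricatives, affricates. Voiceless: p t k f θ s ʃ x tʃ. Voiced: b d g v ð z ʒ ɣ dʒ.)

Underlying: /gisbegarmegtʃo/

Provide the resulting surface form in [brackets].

Rule 1: /s/ before /b/ → [b] (total assimilation)
After rule 1: gibbegarmegtʃo
Rule 2: /tʃ/ after /g/ (voiced) → [dʒ]

[gibbegarmegdʒo]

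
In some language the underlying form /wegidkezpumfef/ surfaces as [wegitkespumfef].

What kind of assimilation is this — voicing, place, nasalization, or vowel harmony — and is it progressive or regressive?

voicing assimilation, regressive

/d/→[t] /z/→[s].
Each target copies a feature from the following segment, so the direction is regressive.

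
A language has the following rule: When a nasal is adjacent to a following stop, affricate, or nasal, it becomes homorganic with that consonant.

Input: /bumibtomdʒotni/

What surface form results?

/m/ before /dʒ/ (palatal) → [ɲ]

[bumibtoɲdʒotni]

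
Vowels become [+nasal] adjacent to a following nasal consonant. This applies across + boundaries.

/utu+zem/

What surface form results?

[utu+zẽm]

/e/ before nasal /m/ → [ẽ]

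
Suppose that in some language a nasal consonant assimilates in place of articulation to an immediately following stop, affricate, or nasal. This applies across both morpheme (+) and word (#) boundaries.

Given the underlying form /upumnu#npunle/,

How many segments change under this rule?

/m/ before /n/ (alveolar) → [n]
/n/ before /p/ (labial) → [m]
2 segments change.

2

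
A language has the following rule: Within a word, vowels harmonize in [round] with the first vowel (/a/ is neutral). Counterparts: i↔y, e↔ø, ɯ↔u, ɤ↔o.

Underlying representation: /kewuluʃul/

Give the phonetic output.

[kewɯlɯʃɯl]

/u/ harmonizes with /e/ ([-round]) → [ɯ]
/u/ harmonizes with /e/ ([-round]) → [ɯ]
/u/ harmonizes with /e/ ([-round]) → [ɯ]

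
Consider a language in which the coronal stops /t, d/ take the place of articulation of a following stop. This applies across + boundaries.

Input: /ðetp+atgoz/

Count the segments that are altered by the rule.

2

/t/ before /p/ (labial) → [p]
/t/ before /g/ (velar) → [k]
2 segments change.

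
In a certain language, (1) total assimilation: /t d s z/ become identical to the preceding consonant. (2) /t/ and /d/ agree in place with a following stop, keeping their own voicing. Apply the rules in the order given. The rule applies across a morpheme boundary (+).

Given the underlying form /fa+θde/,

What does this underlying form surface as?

[fa+θθe]

Rule 1: /d/ after /θ/ → [θ] (total assimilation)
After rule 1: fa+θθe
Rule 2: no segment meets the rule's conditions; no change.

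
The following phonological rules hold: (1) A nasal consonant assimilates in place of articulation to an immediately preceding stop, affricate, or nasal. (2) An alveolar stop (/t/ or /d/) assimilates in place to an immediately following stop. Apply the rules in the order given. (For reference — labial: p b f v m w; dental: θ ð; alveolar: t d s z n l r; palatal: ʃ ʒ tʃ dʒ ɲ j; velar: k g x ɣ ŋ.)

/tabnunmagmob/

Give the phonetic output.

[tabmunnagŋob]

Rule 1: /n/ after /b/ (labial) → [m]
Rule 1: /m/ after /n/ (alveolar) → [n]
Rule 1: /m/ after /g/ (velar) → [ŋ]
After rule 1: tabmunnagŋob
Rule 2: no segment meets the rule's conditions; no change.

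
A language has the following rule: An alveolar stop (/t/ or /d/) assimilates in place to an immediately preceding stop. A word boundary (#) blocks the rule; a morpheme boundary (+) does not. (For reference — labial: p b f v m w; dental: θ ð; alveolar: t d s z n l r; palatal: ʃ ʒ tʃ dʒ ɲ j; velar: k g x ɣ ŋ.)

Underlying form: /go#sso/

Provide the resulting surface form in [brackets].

no segment meets the rule's conditions; no change.

[go#sso]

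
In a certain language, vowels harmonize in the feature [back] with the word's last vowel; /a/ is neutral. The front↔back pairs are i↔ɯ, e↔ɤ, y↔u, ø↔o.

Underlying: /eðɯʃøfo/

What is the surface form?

/e/ harmonizes with /o/ ([+back]) → [ɤ]
/ø/ harmonizes with /o/ ([+back]) → [o]

[ɤðɯʃofo]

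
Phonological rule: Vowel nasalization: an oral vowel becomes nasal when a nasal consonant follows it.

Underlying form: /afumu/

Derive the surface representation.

[afũmu]

/u/ before nasal /m/ → [ũ]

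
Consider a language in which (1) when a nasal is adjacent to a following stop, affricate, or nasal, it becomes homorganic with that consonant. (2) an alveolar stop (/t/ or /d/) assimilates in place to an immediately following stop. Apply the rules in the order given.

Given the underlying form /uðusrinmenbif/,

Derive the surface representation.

Rule 1: /n/ before /m/ (labial) → [m]
Rule 1: /n/ before /b/ (labial) → [m]
After rule 1: uðusrimmembif
Rule 2: no segment meets the rule's conditions; no change.

[uðusrimmembif]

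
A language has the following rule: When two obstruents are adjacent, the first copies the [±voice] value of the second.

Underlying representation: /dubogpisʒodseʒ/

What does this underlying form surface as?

[dubokpizʒotseʒ]

/g/ before /p/ (voiceless) → [k]
/s/ before /ʒ/ (voiced) → [z]
/d/ before /s/ (voiceless) → [t]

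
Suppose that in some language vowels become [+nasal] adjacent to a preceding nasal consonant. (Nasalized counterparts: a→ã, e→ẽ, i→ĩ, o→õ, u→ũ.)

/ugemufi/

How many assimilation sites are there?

1

/u/ after nasal /m/ → [ũ]
1 segment changes.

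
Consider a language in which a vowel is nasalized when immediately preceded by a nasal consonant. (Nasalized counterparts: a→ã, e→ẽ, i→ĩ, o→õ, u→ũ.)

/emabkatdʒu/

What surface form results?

/a/ after nasal /m/ → [ã]

[emãbkatdʒu]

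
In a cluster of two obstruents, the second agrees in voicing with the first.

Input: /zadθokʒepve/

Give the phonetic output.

[zadðokʃepfe]

/θ/ after /d/ (voiced) → [ð]
/ʒ/ after /k/ (voiceless) → [ʃ]
/v/ after /p/ (voiceless) → [f]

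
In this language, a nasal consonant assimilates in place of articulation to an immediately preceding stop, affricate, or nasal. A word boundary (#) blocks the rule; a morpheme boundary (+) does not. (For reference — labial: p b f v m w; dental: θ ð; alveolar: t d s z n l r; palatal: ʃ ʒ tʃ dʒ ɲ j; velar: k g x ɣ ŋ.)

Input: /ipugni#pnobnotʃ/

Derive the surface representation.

/n/ after /g/ (velar) → [ŋ]
/n/ after /p/ (labial) → [m]
/n/ after /b/ (labial) → [m]

[ipugŋi#pmobmotʃ]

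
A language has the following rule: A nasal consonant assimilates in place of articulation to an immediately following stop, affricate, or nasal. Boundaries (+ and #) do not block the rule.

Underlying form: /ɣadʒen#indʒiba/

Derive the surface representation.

/n/ before /dʒ/ (palatal) → [ɲ]

[ɣadʒen#iɲdʒiba]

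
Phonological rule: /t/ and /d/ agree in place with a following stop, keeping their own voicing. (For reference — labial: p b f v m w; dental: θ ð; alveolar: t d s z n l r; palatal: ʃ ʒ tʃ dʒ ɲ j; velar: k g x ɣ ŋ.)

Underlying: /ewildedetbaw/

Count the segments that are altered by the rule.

/t/ before /b/ (labial) → [p]
1 segment changes.

1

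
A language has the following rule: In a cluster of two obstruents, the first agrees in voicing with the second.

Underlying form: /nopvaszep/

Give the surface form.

[nobvazzep]

/p/ before /v/ (voiced) → [b]
/s/ before /z/ (voiced) → [z]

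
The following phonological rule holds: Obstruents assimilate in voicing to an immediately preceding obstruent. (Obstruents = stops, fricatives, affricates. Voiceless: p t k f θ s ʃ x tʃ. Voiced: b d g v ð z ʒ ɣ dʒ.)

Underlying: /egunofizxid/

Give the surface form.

/x/ after /z/ (voiced) → [ɣ]

[egunofizɣid]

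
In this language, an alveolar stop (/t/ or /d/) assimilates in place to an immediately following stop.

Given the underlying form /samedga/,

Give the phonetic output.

[samegga]

/d/ before /g/ (velar) → [g]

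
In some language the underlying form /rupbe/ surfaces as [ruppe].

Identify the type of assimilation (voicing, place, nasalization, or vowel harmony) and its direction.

/b/→[p].
Each target copies a feature from the preceding segment, so the direction is progressive.

voicing assimilation, progressive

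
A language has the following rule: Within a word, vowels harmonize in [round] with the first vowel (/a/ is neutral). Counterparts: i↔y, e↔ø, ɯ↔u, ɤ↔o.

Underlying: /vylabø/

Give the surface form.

no segment meets the rule's conditions; no change.

[vylabø]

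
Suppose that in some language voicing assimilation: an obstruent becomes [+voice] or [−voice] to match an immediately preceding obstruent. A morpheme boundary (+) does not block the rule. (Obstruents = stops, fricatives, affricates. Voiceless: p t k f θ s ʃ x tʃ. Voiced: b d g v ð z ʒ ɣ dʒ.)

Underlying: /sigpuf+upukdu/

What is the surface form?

[sigbuf+upuktu]

/p/ after /g/ (voiced) → [b]
/d/ after /k/ (voiceless) → [t]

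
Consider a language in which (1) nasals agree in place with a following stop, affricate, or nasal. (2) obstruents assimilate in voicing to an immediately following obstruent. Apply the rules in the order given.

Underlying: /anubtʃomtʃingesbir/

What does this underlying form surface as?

[anuptʃoɲtʃiŋgezbir]

Rule 1: /m/ before /tʃ/ (palatal) → [ɲ]
Rule 1: /n/ before /g/ (velar) → [ŋ]
After rule 1: anubtʃoɲtʃiŋgesbir
Rule 2: /b/ before /tʃ/ (voiceless) → [p]
Rule 2: /s/ before /b/ (voiced) → [z]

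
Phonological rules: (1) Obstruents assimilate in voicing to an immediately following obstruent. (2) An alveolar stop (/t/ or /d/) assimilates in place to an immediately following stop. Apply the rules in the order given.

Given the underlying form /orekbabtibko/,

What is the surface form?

[oregbaptipko]

Rule 1: /k/ before /b/ (voiced) → [g]
Rule 1: /b/ before /t/ (voiceless) → [p]
Rule 1: /b/ before /k/ (voiceless) → [p]
After rule 1: oregbaptipko
Rule 2: no segment meets the rule's conditions; no change.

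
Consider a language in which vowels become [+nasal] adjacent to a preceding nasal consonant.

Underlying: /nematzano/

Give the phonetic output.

[nẽmãtzanõ]

/e/ after nasal /n/ → [ẽ]
/a/ after nasal /m/ → [ã]
/o/ after nasal /n/ → [õ]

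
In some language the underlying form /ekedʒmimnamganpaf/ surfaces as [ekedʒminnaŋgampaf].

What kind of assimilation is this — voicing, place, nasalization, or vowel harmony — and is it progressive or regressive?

place assimilation, regressive

/m/→[n] /m/→[ŋ] /n/→[m].
Each target copies a feature from the following segment, so the direction is regressive.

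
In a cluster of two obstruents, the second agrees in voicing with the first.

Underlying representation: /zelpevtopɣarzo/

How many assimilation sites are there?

2

/t/ after /v/ (voiced) → [d]
/ɣ/ after /p/ (voiceless) → [x]
2 segments change.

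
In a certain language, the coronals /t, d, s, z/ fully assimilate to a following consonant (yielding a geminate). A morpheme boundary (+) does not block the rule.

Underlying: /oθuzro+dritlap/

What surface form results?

[oθurro+rrillap]

/z/ before /r/ → [r] (total assimilation)
/d/ before /r/ → [r] (total assimilation)
/t/ before /l/ → [l] (total assimilation)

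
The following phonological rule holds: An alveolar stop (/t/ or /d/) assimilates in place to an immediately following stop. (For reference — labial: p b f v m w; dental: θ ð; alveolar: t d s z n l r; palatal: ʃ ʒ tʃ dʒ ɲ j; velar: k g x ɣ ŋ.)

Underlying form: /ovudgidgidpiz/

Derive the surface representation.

[ovuggiggibpiz]

/d/ before /g/ (velar) → [g]
/d/ before /g/ (velar) → [g]
/d/ before /p/ (labial) → [b]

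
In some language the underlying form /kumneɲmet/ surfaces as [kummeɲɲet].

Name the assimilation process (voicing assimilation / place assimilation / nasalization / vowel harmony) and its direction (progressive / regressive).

place assimilation, progressive

/n/→[m] /m/→[ɲ].
Each target copies a feature from the preceding segment, so the direction is progressive.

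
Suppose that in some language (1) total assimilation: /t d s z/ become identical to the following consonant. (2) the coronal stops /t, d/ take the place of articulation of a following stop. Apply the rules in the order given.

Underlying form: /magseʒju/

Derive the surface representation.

[magseʒju]

Rule 1: no segment meets the rule's conditions; no change.
After rule 1: magseʒju
Rule 2: no segment meets the rule's conditions; no change.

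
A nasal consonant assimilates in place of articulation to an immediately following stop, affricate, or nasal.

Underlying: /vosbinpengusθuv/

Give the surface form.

[vosbimpeŋgusθuv]

/n/ before /p/ (labial) → [m]
/n/ before /g/ (velar) → [ŋ]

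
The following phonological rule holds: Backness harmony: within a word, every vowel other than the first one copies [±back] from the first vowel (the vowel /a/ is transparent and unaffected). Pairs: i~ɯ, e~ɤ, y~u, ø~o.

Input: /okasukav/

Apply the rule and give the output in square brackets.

no segment meets the rule's conditions; no change.

[okasukav]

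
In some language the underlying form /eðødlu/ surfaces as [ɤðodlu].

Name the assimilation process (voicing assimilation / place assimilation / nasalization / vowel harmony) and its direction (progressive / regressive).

/e/→[ɤ] /ø/→[o].
Vowels agree with the last vowel, so the harmony is regressive.

vowel harmony, regressive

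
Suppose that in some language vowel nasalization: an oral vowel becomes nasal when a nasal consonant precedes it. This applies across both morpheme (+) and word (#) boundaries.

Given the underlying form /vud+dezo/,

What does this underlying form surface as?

no segment meets the rule's conditions; no change.

[vud+dezo]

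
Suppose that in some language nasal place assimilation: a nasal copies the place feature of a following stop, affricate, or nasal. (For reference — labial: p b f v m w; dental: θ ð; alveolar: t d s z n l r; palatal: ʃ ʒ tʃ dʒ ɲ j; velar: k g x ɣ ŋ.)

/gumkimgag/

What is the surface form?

[guŋkiŋgag]

/m/ before /k/ (velar) → [ŋ]
/m/ before /g/ (velar) → [ŋ]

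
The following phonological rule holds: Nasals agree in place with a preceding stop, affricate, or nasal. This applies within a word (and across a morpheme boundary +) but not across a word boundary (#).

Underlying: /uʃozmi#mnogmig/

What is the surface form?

[uʃozmi#mmogŋig]

/n/ after /m/ (labial) → [m]
/m/ after /g/ (velar) → [ŋ]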